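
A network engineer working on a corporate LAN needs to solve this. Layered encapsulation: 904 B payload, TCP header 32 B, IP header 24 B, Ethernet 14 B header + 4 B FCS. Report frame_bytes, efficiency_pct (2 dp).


TCP segment = 904 + 32 = 936 B
IP packet = 936 + 24 = 960 B
Ethernet frame = 960 + 14 + 4 = 978 B
Efficiency = app / frame = 904 / 978 = 0.924335 = 92.4335% -> 92.43% (2 dp)

978, 92.43


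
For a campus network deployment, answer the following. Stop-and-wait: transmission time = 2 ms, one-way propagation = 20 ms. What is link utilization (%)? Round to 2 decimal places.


Given: Ttrans = 2 ms, Tprop = 20 ms
RTT = 2 * Tprop = 2 * 20 = 40 ms
U = Ttrans / (Ttrans + RTT)
U = 2 / (2 + 40)
U = 2 / 42 = 0.047619
U% = 4.76%

4.76


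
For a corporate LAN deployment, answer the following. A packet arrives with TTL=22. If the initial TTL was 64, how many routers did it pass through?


Given: initial TTL = 64, received TTL = 22
Hops = initial TTL - received TTL
Hops = 64 - 22 = 42

42


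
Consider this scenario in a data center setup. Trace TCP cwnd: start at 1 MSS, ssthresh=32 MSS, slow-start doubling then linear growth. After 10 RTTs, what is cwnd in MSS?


RTT 0: cwnd = 1 MSS (initial)
RTT 1: cwnd = 2 MSS (slow start, doubled)
RTT 2: cwnd = 4 MSS (slow start, doubled)
RTT 3: cwnd = 8 MSS (slow start, doubled)
RTT 4: cwnd = 16 MSS (slow start, doubled)
RTT 5: cwnd = 32 MSS (slow start, doubled)
RTT 6: cwnd = 33 MSS (congestion avoidance, +1)
RTT 7: cwnd = 34 MSS (congestion avoidance, +1)
RTT 8: cwnd = 35 MSS (congestion avoidance, +1)
RTT 9: cwnd = 36 MSS (congestion avoidance, +1)
RTT 10: cwnd = 37 MSS (congestion avoidance, +1)

37


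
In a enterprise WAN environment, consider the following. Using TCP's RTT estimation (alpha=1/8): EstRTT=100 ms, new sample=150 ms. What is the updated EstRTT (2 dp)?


Given: EstRTT = 100 ms, SampleRTT = 150 ms, alpha = 1/8
New EstRTT = (1 - alpha) * EstRTT + alpha * SampleRTT
(7/8) * 100 = 87.5
(1/8) * 150 = 18.75
New EstRTT = 87.5 + 18.75 = 106.25 ms -> 106.25 ms (2 dp)

106.25


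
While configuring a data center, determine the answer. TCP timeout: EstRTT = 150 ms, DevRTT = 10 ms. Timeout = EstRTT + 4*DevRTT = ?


Given: EstRTT = 150 ms, DevRTT = 10 ms
Timeout = EstRTT + 4 * DevRTT
4 * DevRTT = 4 * 10 = 40
Timeout = 150 + 40 = 190 ms

190


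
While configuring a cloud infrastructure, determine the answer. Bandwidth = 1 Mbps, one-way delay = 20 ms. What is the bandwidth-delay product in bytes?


Given: bandwidth = 1 Mbps, delay = 20 ms
BDP in bits = 1 * 10^6 * 20 / 1000
BDP in bits = 20000
BDP in bytes = 20000 / 8 = 2500

2500


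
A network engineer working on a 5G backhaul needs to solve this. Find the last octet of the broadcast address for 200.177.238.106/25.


Given: IP = 200.177.238.106, prefix = /25
Host bits = 32 - 25 = 7
Network last octet = 106 AND mask = 0
Host part size = 2^7 - 1 = 127
Broadcast last octet = 0 OR 127 = 127

127


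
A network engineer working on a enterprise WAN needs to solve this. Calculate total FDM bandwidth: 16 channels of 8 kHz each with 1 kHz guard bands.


Given: 16 channels, 8 kHz each, guard = 1 kHz
Channel bandwidth = 16 * 8 = 128 kHz
Guard bands = 15 gaps * 1 kHz = 15 kHz
Total = 128 + 15 = 143 kHz

143


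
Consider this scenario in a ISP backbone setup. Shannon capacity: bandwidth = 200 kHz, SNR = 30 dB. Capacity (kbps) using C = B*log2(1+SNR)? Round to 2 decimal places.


Given: B = 200 kHz, SNR = 30 dB
SNR linear = 10^(30/10) = 1000
1 + SNR = 1001
log2(1001) = 9.9672262588
C = 200 * 1000 * 9.9672262588 = 1993445.2518 bps
C = 1993.445252 kbps -> 1993.45 kbps (2 dp)

1993.45


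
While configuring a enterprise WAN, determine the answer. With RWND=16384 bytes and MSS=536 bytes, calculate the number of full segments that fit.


Given: RWND = 16384 bytes, MSS = 536 bytes
Full segments = floor(RWND / MSS)
Full segments = floor(16384 / 536)
Full segments = floor(30.5672) = 30

30


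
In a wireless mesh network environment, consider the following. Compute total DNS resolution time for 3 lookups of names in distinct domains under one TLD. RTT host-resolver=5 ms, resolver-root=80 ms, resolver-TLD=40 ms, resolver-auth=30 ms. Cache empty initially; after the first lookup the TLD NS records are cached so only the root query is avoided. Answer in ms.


Lookup 1 (cold cache): local + root + TLD + auth = 5 + 80 + 40 + 30 = 155 ms
Lookups 2..3 (TLD NS cached -> skip root; new domain -> still ask TLD and auth): local + TLD + auth = 5 + 40 + 30 = 75 ms each
Remaining 2 lookups: 2 * 75 = 150 ms
Total = 155 + 150 = 305 ms

305


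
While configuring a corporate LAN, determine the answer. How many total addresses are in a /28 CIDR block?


Given: CIDR prefix /28
Host bits = 32 - 28 = 4
Total addresses = 2^4 = 16

16


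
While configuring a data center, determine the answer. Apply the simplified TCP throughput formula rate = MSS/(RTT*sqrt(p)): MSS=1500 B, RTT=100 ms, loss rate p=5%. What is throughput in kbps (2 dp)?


Given: MSS = 1500 bytes, RTT = 100 ms, loss = 5%
RTT in seconds = 100 / 1000 = 0.1
Loss rate = 5% = 0.05
sqrt(loss) = sqrt(0.05) = 0.223606797750
Throughput (bytes/s) = 1500 / (0.1 * 0.223606797750) = 67082.0393
Throughput (kbps) = 67082.0393 * 8 / 1000 = 536.656315 -> 536.66 kbps (2 dp)

536.66


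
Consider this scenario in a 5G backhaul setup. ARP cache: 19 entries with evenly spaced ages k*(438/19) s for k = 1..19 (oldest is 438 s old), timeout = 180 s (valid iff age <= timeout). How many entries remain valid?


Ages are k * 438/19 s for k = 1..19 (spacing = 23.0526 s).
Entry k is valid iff k * 438/19 <= 180 iff k <= 19 * 180 / 438 = 7.8082
n_valid = floor(7.8082) = 7
(n_stale = 19 - 7 = 12)

7


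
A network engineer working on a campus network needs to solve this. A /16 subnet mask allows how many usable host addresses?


Given: subnet mask /16
Host bits = 32 - 16 = 16
Total addresses = 2^16 = 65536
Usable hosts = 65536 - 2 (network + broadcast) = 65534

65534


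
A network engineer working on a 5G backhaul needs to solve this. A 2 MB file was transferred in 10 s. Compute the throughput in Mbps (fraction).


Given: file = 2 MB, time = 10 s
File in Mb = 2 * 8 = 16 Mb
Throughput = 16 / 10 Mbps
Throughput = 8/5 Mbps

8/5


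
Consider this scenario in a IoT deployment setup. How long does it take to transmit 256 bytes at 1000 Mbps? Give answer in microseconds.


Given: packet = 256 bytes, bandwidth = 1000 Mbps
Packet in bits = 256 * 8 = 2048 bits
Bandwidth = 1000 * 10^6 = 1000000000 bps
Time = 2048 / 1000000000 seconds
Time in us = 2048 * 10^6 / 1000000000 = 2.048

2.048


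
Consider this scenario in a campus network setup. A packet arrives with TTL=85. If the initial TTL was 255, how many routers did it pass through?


Given: initial TTL = 255, received TTL = 85
Hops = initial TTL - received TTL
Hops = 255 - 85 = 170

170


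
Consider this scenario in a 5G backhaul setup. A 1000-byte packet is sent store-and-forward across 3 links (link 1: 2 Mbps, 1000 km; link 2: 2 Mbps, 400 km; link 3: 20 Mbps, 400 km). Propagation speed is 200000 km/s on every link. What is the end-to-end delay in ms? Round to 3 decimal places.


Packet = 1000 bytes = 8000 bits. Store-and-forward: sum (t_trans + t_prop) per link.
Link 1: t_trans = 8000/(2*10^6) s = 4.0000 ms; t_prop = 1000/200000 s = 5.0000 ms; subtotal = 9.0000 ms
Link 2: t_trans = 8000/(2*10^6) s = 4.0000 ms; t_prop = 400/200000 s = 2.0000 ms; subtotal = 6.0000 ms
Link 3: t_trans = 8000/(20*10^6) s = 0.4000 ms; t_prop = 400/200000 s = 2.0000 ms; subtotal = 2.4000 ms
End-to-end = 9.0000 + 6.0000 + 2.4000 = 17.4000 ms -> 17.400 ms (3 dp)

17.400


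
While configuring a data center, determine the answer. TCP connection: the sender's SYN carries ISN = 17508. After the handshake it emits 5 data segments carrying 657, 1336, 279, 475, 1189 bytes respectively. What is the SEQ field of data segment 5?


The SYN occupies sequence number ISN = 17508, so the first data byte is ISN + 1 = 17509.
SEQ of data segment i = (ISN + 1) + sum of payload sizes of segments 1..i-1.
Segment 1: SEQ = 17509, payload = 657 bytes
Segment 2: SEQ = 18166, payload = 1336 bytes
Segment 3: SEQ = 19502, payload = 279 bytes
Segment 4: SEQ = 19781, payload = 475 bytes
Segment 5: SEQ = 20256, payload = 1189 bytes
SEQ of segment 5 = 17509 + 657 + 1336 + 279 + 475 = 20256

20256


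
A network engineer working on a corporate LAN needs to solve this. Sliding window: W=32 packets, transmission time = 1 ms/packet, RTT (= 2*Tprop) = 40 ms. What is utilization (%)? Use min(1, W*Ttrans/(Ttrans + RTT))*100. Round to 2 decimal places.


Given: W = 32, Ttrans = 1 ms, RTT = 40 ms (= 2 * Tprop, Tprop = 20 ms)
Cycle time = Ttrans + RTT = 1 + 40 = 41 ms (first packet sent until its ACK returns)
W * Ttrans = 32 * 1 = 32 ms of sending per cycle
W * Ttrans / (Ttrans + RTT) = 32 / 41 = 0.780488
U = min(1, 0.780488) = 0.780488
U% = 78.05%

78.05


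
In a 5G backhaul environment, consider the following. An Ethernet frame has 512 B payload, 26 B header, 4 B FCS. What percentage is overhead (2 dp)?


Given: payload = 512 B, header = 26 B, trailer = 4 B
Overhead bytes = header + trailer = 26 + 4 = 30
Total frame = payload + overhead = 512 + 30 = 542
Overhead % = 30 / 542 * 100 = 5.5351% -> 5.54% (2 dp)

5.54


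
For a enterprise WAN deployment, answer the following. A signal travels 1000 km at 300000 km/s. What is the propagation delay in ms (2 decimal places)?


Given: distance = 1000 km, speed = 300000 km/s
Delay = distance / speed = 1000 / 300000 seconds
Delay in ms = 1000 * 1000 / 300000
Delay = 3.3333 ms
Rounded to 2 dp = 3.33 ms

3.33


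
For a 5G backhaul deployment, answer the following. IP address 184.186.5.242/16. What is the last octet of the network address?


Given: IP = 184.186.5.242, prefix = /16
Subnet mask = 255.255.0.0
Last octet of IP: 242
Last octet of mask: 0
Network last octet = 242 AND 0 = 0

0


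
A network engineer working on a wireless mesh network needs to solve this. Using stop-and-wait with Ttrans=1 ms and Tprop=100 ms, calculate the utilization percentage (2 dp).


Given: Ttrans = 1 ms, Tprop = 100 ms
RTT = 2 * Tprop = 2 * 100 = 200 ms
U = Ttrans / (Ttrans + RTT)
U = 1 / (1 + 200)
U = 1 / 201 = 0.004975
U% = 0.50%

0.50


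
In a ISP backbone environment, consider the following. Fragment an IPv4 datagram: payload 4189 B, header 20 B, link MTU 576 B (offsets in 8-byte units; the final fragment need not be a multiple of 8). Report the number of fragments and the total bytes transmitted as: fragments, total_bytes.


Max data per non-final fragment = floor((MTU - header)/8)*8 = floor((576 - 20)/8)*8 = floor(556/8)*8 = 552 B
Final fragment needs no 8-byte alignment: it can carry up to MTU - header = 556 B
Non-final fragments needed = ceil((payload - 556) / 552) = ceil(3633/552) = ceil(6.5815) = 7
Number of fragments = 7 + 1 = 8
Fragment sizes (data): 7 * 552 B + 325 B (last, 325 <= 556 OK)
Total bytes sent = payload + n_frags * header = 4189 + 8*20 = 4189 + 160 = 4349 B

8, 4349


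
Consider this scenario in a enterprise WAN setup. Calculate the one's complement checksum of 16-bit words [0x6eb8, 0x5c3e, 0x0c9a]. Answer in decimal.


Given words: [0x6eb8, 0x5c3e, 0x0c9a]
Step 1: Sum all words
Raw sum = 28344 + 23614 + 3226 = 55184
One's complement = ~55184 & 0xFFFF = 10351

10351


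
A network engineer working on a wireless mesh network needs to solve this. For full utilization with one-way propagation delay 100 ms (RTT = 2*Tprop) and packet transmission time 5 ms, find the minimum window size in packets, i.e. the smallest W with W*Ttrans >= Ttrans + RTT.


Given: Ttrans = 5 ms, RTT = 200 ms (= 2 * Tprop, Tprop = 100 ms)
Time until first ACK returns = Ttrans + RTT = 5 + 200 = 205 ms
Need W * Ttrans >= Ttrans + RTT  ->  W >= (Ttrans + RTT) / Ttrans
(Ttrans + RTT) / Ttrans = 205 / 5 = 41
W_min = ceil(41) = 41

41


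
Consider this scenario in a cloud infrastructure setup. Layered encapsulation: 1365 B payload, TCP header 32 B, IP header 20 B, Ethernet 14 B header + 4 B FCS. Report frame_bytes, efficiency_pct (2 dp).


TCP segment = 1365 + 32 = 1397 B
IP packet = 1397 + 20 = 1417 B
Ethernet frame = 1417 + 14 + 4 = 1435 B
Efficiency = app / frame = 1365 / 1435 = 0.951220 = 95.1220% -> 95.12% (2 dp)

1435, 95.12


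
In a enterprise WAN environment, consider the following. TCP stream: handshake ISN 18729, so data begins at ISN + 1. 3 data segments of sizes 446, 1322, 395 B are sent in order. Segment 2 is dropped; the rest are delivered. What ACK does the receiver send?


SYN uses sequence number 18729; first data byte = ISN + 1 = 18730.
Segment 1: SEQ = 18730, len = 446 B, covers [18730, 19175]
Segment 2: SEQ = 19176, len = 1322 B, covers [19176, 20497] [LOST]
Segment 3: SEQ = 20498, len = 395 B, covers [20498, 20892]
In-order data received: bytes [18730, 19175] (segments 1..1).
Segment 2 missing -> gap begins at byte 19176; later segments buffered out of order.
Cumulative ACK = next expected in-order byte = 18730 + 446 = 19176

19176


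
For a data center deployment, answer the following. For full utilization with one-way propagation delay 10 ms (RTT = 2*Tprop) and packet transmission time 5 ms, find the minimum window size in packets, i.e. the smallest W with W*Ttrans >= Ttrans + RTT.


Given: Ttrans = 5 ms, RTT = 20 ms (= 2 * Tprop, Tprop = 10 ms)
Time until first ACK returns = Ttrans + RTT = 5 + 20 = 25 ms
Need W * Ttrans >= Ttrans + RTT  ->  W >= (Ttrans + RTT) / Ttrans
(Ttrans + RTT) / Ttrans = 25 / 5 = 5
W_min = ceil(5) = 5

5


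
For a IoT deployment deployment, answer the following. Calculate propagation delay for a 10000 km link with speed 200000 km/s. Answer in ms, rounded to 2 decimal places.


Given: distance = 10000 km, speed = 200000 km/s
Delay = distance / speed = 10000 / 200000 seconds
Delay in ms = 10000 * 1000 / 200000
Delay = 50.0000 ms
Rounded to 2 dp = 50.00 ms

50.00


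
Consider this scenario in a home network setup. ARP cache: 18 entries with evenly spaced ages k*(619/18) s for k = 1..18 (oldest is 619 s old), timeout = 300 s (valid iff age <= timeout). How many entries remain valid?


Ages are k * 619/18 s for k = 1..18 (spacing = 34.3889 s).
Entry k is valid iff k * 619/18 <= 300 iff k <= 18 * 300 / 619 = 8.7237
n_valid = floor(8.7237) = 8
(n_stale = 18 - 8 = 10)

8


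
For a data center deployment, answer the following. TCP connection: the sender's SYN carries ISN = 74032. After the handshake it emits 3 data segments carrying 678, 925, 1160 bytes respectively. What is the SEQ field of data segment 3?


The SYN occupies sequence number ISN = 74032, so the first data byte is ISN + 1 = 74033.
SEQ of data segment i = (ISN + 1) + sum of payload sizes of segments 1..i-1.
Segment 1: SEQ = 74033, payload = 678 bytes
Segment 2: SEQ = 74711, payload = 925 bytes
Segment 3: SEQ = 75636, payload = 1160 bytes
SEQ of segment 3 = 74033 + 678 + 925 = 75636

75636


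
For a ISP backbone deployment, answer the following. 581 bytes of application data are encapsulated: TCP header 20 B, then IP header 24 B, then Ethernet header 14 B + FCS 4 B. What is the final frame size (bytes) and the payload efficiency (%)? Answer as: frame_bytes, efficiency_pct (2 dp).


TCP segment = 581 + 20 = 601 B
IP packet = 601 + 24 = 625 B
Ethernet frame = 625 + 14 + 4 = 643 B
Efficiency = app / frame = 581 / 643 = 0.903577 = 90.3577% -> 90.36% (2 dp)

643, 90.36


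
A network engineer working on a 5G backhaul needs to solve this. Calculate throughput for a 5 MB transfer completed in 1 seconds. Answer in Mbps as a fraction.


Given: file = 5 MB, time = 1 s
File in Mb = 5 * 8 = 40 Mb
Throughput = 40 / 1 Mbps
Throughput = 40 Mbps

40


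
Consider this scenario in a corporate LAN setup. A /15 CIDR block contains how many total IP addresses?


Given: CIDR prefix /15
Host bits = 32 - 15 = 17
Total addresses = 2^17 = 131072

131072


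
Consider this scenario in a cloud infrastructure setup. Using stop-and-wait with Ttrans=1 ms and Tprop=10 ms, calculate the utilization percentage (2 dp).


Given: Ttrans = 1 ms, Tprop = 10 ms
RTT = 2 * Tprop = 2 * 10 = 20 ms
U = Ttrans / (Ttrans + RTT)
U = 1 / (1 + 20)
U = 1 / 21 = 0.047619
U% = 4.76%

4.76


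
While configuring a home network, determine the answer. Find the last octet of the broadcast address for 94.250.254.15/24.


Given: IP = 94.250.254.15, prefix = /24
Host bits = 32 - 24 = 8
Network last octet = 15 AND mask = 0
Host part size = 2^8 - 1 = 255
Broadcast last octet = 0 OR 255 = 255

255


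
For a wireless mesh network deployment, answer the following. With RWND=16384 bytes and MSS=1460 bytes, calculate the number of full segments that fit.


Given: RWND = 16384 bytes, MSS = 1460 bytes
Full segments = floor(RWND / MSS)
Full segments = floor(16384 / 1460)
Full segments = floor(11.2219) = 11

11


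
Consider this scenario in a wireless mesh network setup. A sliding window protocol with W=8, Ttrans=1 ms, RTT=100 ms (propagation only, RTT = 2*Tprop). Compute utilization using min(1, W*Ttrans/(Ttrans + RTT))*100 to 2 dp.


Given: W = 8, Ttrans = 1 ms, RTT = 100 ms (= 2 * Tprop, Tprop = 50 ms)
Cycle time = Ttrans + RTT = 1 + 100 = 101 ms (first packet sent until its ACK returns)
W * Ttrans = 8 * 1 = 8 ms of sending per cycle
W * Ttrans / (Ttrans + RTT) = 8 / 101 = 0.079208
U = min(1, 0.079208) = 0.079208
U% = 7.92%

7.92


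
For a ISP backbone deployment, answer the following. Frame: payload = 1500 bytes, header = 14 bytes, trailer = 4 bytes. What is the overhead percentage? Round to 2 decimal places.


Given: payload = 1500 B, header = 14 B, trailer = 4 B
Overhead bytes = header + trailer = 14 + 4 = 18
Total frame = payload + overhead = 1500 + 18 = 1518
Overhead % = 18 / 1518 * 100 = 1.1858% -> 1.19% (2 dp)

1.19


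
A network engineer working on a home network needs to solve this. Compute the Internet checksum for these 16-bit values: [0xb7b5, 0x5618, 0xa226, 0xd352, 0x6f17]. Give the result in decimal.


Given words: [0xb7b5, 0x5618, 0xa226, 0xd352, 0x6f17]
Step 1: Sum all words
Raw sum = 47029 + 22040 + 41510 + 54098 + 28439 = 193116
Step 2: Fold carry: (62044 + 2) = 62046
One's complement = ~62046 & 0xFFFF = 3489

3489


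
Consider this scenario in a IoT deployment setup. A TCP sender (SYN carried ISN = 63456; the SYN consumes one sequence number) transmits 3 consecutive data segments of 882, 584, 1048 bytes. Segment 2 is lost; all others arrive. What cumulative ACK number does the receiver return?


SYN uses sequence number 63456; first data byte = ISN + 1 = 63457.
Segment 1: SEQ = 63457, len = 882 B, covers [63457, 64338]
Segment 2: SEQ = 64339, len = 584 B, covers [64339, 64922] [LOST]
Segment 3: SEQ = 64923, len = 1048 B, covers [64923, 65970]
In-order data received: bytes [63457, 64338] (segments 1..1).
Segment 2 missing -> gap begins at byte 64339; later segments buffered out of order.
Cumulative ACK = next expected in-order byte = 63457 + 882 = 64339

64339


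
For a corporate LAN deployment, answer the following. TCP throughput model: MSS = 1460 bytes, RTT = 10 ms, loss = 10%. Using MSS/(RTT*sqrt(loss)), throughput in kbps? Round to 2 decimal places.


Given: MSS = 1460 bytes, RTT = 10 ms, loss = 10%
RTT in seconds = 10 / 1000 = 0.01
Loss rate = 10% = 0.1
sqrt(loss) = sqrt(0.1) = 0.316227766017
Throughput (bytes/s) = 1460 / (0.01 * 0.316227766017) = 461692.5384
Throughput (kbps) = 461692.5384 * 8 / 1000 = 3693.540307 -> 3693.54 kbps (2 dp)

3693.54


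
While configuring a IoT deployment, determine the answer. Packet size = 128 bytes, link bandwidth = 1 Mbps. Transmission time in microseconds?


Given: packet = 128 bytes, bandwidth = 1 Mbps
Packet in bits = 128 * 8 = 1024 bits
Bandwidth = 1 * 10^6 = 1000000 bps
Time = 1024 / 1000000 seconds
Time in us = 1024 * 10^6 / 1000000 = 1024

1024


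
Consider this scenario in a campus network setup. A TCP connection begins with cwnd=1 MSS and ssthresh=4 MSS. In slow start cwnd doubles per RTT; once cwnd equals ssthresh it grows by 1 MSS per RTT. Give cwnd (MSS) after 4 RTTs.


RTT 0: cwnd = 1 MSS (initial)
RTT 1: cwnd = 2 MSS (slow start, doubled)
RTT 2: cwnd = 4 MSS (slow start, doubled)
RTT 3: cwnd = 5 MSS (congestion avoidance, +1)
RTT 4: cwnd = 6 MSS (congestion avoidance, +1)

6


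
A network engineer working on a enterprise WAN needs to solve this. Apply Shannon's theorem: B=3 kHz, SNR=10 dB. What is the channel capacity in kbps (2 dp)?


Given: B = 3 kHz, SNR = 10 dB
SNR linear = 10^(10/10) = 10
1 + SNR = 11
log2(11) = 3.4594316186
C = 3 * 1000 * 3.4594316186 = 10378.2949 bps
C = 10.378295 kbps -> 10.38 kbps (2 dp)

10.38


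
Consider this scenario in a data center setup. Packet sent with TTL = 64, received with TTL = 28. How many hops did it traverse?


Given: initial TTL = 64, received TTL = 28
Hops = initial TTL - received TTL
Hops = 64 - 28 = 36

36


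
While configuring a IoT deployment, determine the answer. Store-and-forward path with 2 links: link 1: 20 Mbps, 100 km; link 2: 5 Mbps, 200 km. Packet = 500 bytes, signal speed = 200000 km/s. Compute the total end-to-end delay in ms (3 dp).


Packet = 500 bytes = 4000 bits. Store-and-forward: sum (t_trans + t_prop) per link.
Link 1: t_trans = 4000/(20*10^6) s = 0.2000 ms; t_prop = 100/200000 s = 0.5000 ms; subtotal = 0.7000 ms
Link 2: t_trans = 4000/(5*10^6) s = 0.8000 ms; t_prop = 200/200000 s = 1.0000 ms; subtotal = 1.8000 ms
End-to-end = 0.7000 + 1.8000 = 2.5000 ms -> 2.500 ms (3 dp)

2.500


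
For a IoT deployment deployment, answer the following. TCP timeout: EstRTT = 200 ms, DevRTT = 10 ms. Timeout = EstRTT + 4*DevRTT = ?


Given: EstRTT = 200 ms, DevRTT = 10 ms
Timeout = EstRTT + 4 * DevRTT
4 * DevRTT = 4 * 10 = 40
Timeout = 200 + 40 = 240 ms

240


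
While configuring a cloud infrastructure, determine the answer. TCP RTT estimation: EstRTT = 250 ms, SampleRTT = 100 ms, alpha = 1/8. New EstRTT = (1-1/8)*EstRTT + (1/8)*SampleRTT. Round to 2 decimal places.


Given: EstRTT = 250 ms, SampleRTT = 100 ms, alpha = 1/8
New EstRTT = (1 - alpha) * EstRTT + alpha * SampleRTT
(7/8) * 250 = 218.75
(1/8) * 100 = 12.5
New EstRTT = 218.75 + 12.5 = 231.25 ms -> 231.25 ms (2 dp)

231.25


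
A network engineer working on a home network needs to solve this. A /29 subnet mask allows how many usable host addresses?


Given: subnet mask /29
Host bits = 32 - 29 = 3
Total addresses = 2^3 = 8
Usable hosts = 8 - 2 (network + broadcast) = 6

6


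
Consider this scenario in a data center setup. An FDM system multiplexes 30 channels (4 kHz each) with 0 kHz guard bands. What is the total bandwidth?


Given: 30 channels, 4 kHz each, guard = 0 kHz
Channel bandwidth = 30 * 4 = 120 kHz
Guard bands = 29 gaps * 0 kHz = 0 kHz
Total = 120 + 0 = 120 kHz

120


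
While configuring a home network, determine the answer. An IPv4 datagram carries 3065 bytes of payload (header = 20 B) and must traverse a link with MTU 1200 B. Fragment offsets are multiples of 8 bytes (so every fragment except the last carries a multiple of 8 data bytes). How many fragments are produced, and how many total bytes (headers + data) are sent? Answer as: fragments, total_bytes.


Max data per non-final fragment = floor((MTU - header)/8)*8 = floor((1200 - 20)/8)*8 = floor(1180/8)*8 = 1176 B
Final fragment needs no 8-byte alignment: it can carry up to MTU - header = 1180 B
Non-final fragments needed = ceil((payload - 1180) / 1176) = ceil(1885/1176) = ceil(1.6029) = 2
Number of fragments = 2 + 1 = 3
Fragment sizes (data): 2 * 1176 B + 713 B (last, 713 <= 1180 OK)
Total bytes sent = payload + n_frags * header = 3065 + 3*20 = 3065 + 60 = 3125 B

3, 3125


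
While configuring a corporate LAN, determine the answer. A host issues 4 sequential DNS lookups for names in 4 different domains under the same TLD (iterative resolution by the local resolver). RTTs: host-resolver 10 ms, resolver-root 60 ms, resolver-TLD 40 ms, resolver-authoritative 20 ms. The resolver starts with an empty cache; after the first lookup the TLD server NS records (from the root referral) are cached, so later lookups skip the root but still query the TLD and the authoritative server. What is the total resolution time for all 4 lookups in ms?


Lookup 1 (cold cache): local + root + TLD + auth = 10 + 60 + 40 + 20 = 130 ms
Lookups 2..4 (TLD NS cached -> skip root; new domain -> still ask TLD and auth): local + TLD + auth = 10 + 40 + 20 = 70 ms each
Remaining 3 lookups: 3 * 70 = 210 ms
Total = 130 + 210 = 340 ms

340


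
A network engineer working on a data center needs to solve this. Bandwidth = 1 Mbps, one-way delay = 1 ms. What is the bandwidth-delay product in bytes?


Given: bandwidth = 1 Mbps, delay = 1 ms
BDP in bits = 1 * 10^6 * 1 / 1000
BDP in bits = 1000
BDP in bytes = 1000 / 8 = 125

125


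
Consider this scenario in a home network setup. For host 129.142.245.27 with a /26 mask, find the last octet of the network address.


Given: IP = 129.142.245.27, prefix = /26
Subnet mask = 255.255.255.192
Last octet of IP: 27
Last octet of mask: 192
Network last octet = 27 AND 192 = 0

0


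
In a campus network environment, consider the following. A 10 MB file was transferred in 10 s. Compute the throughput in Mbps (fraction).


Given: file = 10 MB, time = 10 s
File in Mb = 10 * 8 = 80 Mb
Throughput = 80 / 10 Mbps
Throughput = 8 Mbps

8


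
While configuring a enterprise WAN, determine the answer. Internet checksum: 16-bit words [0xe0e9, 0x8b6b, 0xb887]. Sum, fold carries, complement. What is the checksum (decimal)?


Given words: [0xe0e9, 0x8b6b, 0xb887]
Step 1: Sum all words
Raw sum = 57577 + 35691 + 47239 = 140507
Step 2: Fold carry: (9435 + 2) = 9437
One's complement = ~9437 & 0xFFFF = 56098

56098


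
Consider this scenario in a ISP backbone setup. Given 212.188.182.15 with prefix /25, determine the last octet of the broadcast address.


Given: IP = 212.188.182.15, prefix = /25
Host bits = 32 - 25 = 7
Network last octet = 15 AND mask = 0
Host part size = 2^7 - 1 = 127
Broadcast last octet = 0 OR 127 = 127

127


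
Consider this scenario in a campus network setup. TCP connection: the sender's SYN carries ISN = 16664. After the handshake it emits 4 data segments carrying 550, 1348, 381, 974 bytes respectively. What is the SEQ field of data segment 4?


The SYN occupies sequence number ISN = 16664, so the first data byte is ISN + 1 = 16665.
SEQ of data segment i = (ISN + 1) + sum of payload sizes of segments 1..i-1.
Segment 1: SEQ = 16665, payload = 550 bytes
Segment 2: SEQ = 17215, payload = 1348 bytes
Segment 3: SEQ = 18563, payload = 381 bytes
Segment 4: SEQ = 18944, payload = 974 bytes
SEQ of segment 4 = 16665 + 550 + 1348 + 381 = 18944

18944


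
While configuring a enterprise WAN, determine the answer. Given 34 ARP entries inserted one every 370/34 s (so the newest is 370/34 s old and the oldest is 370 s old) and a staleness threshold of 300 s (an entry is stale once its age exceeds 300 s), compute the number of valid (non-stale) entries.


Ages are k * 370/34 s for k = 1..34 (spacing = 10.8824 s).
Entry k is valid iff k * 370/34 <= 300 iff k <= 34 * 300 / 370 = 27.5676
n_valid = floor(27.5676) = 27
(n_stale = 34 - 27 = 7)

27


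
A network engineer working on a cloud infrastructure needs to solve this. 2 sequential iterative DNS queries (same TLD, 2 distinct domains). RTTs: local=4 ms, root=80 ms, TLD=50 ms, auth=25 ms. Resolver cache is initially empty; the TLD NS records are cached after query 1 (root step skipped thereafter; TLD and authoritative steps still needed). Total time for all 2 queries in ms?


Lookup 1 (cold cache): local + root + TLD + auth = 4 + 80 + 50 + 25 = 159 ms
Lookups 2..2 (TLD NS cached -> skip root; new domain -> still ask TLD and auth): local + TLD + auth = 4 + 50 + 25 = 79 ms each
Remaining 1 lookups: 1 * 79 = 79 ms
Total = 159 + 79 = 238 ms

238


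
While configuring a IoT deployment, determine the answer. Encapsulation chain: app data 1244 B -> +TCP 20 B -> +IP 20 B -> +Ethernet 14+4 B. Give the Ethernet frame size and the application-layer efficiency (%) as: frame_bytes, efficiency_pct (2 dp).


TCP segment = 1244 + 20 = 1264 B
IP packet = 1264 + 20 = 1284 B
Ethernet frame = 1284 + 14 + 4 = 1302 B
Efficiency = app / frame = 1244 / 1302 = 0.955453 = 95.5453% -> 95.55% (2 dp)

1302, 95.55


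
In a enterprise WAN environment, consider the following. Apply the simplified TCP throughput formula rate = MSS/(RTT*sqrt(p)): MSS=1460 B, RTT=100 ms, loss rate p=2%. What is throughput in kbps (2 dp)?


Given: MSS = 1460 bytes, RTT = 100 ms, loss = 2%
RTT in seconds = 100 / 1000 = 0.1
Loss rate = 2% = 0.02
sqrt(loss) = sqrt(0.02) = 0.141421356237
Throughput (bytes/s) = 1460 / (0.1 * 0.141421356237) = 103237.5901
Throughput (kbps) = 103237.5901 * 8 / 1000 = 825.900720 -> 825.90 kbps (2 dp)

825.90


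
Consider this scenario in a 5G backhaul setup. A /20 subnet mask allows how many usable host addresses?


Given: subnet mask /20
Host bits = 32 - 20 = 12
Total addresses = 2^12 = 4096
Usable hosts = 4096 - 2 (network + broadcast) = 4094

4094


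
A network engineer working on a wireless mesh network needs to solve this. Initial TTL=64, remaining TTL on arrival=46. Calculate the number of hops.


Given: initial TTL = 64, received TTL = 46
Hops = initial TTL - received TTL
Hops = 64 - 46 = 18

18


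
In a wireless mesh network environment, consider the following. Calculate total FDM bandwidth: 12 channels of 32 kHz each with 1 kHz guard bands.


Given: 12 channels, 32 kHz each, guard = 1 kHz
Channel bandwidth = 12 * 32 = 384 kHz
Guard bands = 11 gaps * 1 kHz = 11 kHz
Total = 384 + 11 = 395 kHz

395


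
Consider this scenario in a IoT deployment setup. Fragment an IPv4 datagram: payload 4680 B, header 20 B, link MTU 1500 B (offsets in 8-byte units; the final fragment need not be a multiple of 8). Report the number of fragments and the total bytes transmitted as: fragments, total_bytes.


Max data per non-final fragment = floor((MTU - header)/8)*8 = floor((1500 - 20)/8)*8 = floor(1480/8)*8 = 1480 B
Final fragment needs no 8-byte alignment: it can carry up to MTU - header = 1480 B
Non-final fragments needed = ceil((payload - 1480) / 1480) = ceil(3200/1480) = ceil(2.1622) = 3
Number of fragments = 3 + 1 = 4
Fragment sizes (data): 3 * 1480 B + 240 B (last, 240 <= 1480 OK)
Total bytes sent = payload + n_frags * header = 4680 + 4*20 = 4680 + 80 = 4760 B

4, 4760


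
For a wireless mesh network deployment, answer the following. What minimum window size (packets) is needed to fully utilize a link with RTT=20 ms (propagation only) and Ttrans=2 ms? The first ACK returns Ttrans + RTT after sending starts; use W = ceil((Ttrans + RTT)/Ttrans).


Given: Ttrans = 2 ms, RTT = 20 ms (= 2 * Tprop, Tprop = 10 ms)
Time until first ACK returns = Ttrans + RTT = 2 + 20 = 22 ms
Need W * Ttrans >= Ttrans + RTT  ->  W >= (Ttrans + RTT) / Ttrans
(Ttrans + RTT) / Ttrans = 22 / 2 = 11
W_min = ceil(11) = 11

11


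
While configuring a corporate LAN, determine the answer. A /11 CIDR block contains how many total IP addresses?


Given: CIDR prefix /11
Host bits = 32 - 11 = 21
Total addresses = 2^21 = 2097152

2097152


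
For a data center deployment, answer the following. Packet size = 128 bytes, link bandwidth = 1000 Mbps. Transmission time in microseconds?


Given: packet = 128 bytes, bandwidth = 1000 Mbps
Packet in bits = 128 * 8 = 1024 bits
Bandwidth = 1000 * 10^6 = 1000000000 bps
Time = 1024 / 1000000000 seconds
Time in us = 1024 * 10^6 / 1000000000 = 1.024

1.024


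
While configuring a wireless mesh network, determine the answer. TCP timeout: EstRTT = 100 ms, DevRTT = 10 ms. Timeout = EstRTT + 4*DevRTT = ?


Given: EstRTT = 100 ms, DevRTT = 10 ms
Timeout = EstRTT + 4 * DevRTT
4 * DevRTT = 4 * 10 = 40
Timeout = 100 + 40 = 140 ms

140


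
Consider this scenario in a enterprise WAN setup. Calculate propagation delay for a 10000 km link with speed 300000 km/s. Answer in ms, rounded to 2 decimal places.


Given: distance = 10000 km, speed = 300000 km/s
Delay = distance / speed = 10000 / 300000 seconds
Delay in ms = 10000 * 1000 / 300000
Delay = 33.3333 ms
Rounded to 2 dp = 33.33 ms

33.33


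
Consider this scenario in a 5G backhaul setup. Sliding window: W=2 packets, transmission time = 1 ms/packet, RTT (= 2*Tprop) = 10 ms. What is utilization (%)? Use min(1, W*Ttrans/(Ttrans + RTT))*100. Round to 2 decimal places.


Given: W = 2, Ttrans = 1 ms, RTT = 10 ms (= 2 * Tprop, Tprop = 5 ms)
Cycle time = Ttrans + RTT = 1 + 10 = 11 ms (first packet sent until its ACK returns)
W * Ttrans = 2 * 1 = 2 ms of sending per cycle
W * Ttrans / (Ttrans + RTT) = 2 / 11 = 0.181818
U = min(1, 0.181818) = 0.181818
U% = 18.18%

18.18


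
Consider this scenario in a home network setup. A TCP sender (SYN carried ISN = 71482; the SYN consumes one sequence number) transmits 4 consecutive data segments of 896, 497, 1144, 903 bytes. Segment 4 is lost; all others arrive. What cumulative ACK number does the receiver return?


SYN uses sequence number 71482; first data byte = ISN + 1 = 71483.
Segment 1: SEQ = 71483, len = 896 B, covers [71483, 72378]
Segment 2: SEQ = 72379, len = 497 B, covers [72379, 72875]
Segment 3: SEQ = 72876, len = 1144 B, covers [72876, 74019]
Segment 4: SEQ = 74020, len = 903 B, covers [74020, 74922] [LOST]
In-order data received: bytes [71483, 74019] (segments 1..3).
Segment 4 missing -> gap begins at byte 74020.
Cumulative ACK = next expected in-order byte = 71483 + 896 + 497 + 1144 = 74020

74020


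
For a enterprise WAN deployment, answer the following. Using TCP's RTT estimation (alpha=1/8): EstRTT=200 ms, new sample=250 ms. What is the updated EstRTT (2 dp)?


Given: EstRTT = 200 ms, SampleRTT = 250 ms, alpha = 1/8
New EstRTT = (1 - alpha) * EstRTT + alpha * SampleRTT
(7/8) * 200 = 175
(1/8) * 250 = 31.25
New EstRTT = 175 + 31.25 = 206.25 ms -> 206.25 ms (2 dp)

206.25


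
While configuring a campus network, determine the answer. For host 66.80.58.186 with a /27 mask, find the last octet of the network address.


Given: IP = 66.80.58.186, prefix = /27
Subnet mask = 255.255.255.224
Last octet of IP: 186
Last octet of mask: 224
Network last octet = 186 AND 224 = 160

160


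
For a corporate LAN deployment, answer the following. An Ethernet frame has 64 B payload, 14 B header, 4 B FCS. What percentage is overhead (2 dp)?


Given: payload = 64 B, header = 14 B, trailer = 4 B
Overhead bytes = header + trailer = 14 + 4 = 18
Total frame = payload + overhead = 64 + 18 = 82
Overhead % = 18 / 82 * 100 = 21.9512% -> 21.95% (2 dp)

21.95


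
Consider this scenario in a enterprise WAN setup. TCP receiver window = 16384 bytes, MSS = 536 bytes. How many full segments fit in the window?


Given: RWND = 16384 bytes, MSS = 536 bytes
Full segments = floor(RWND / MSS)
Full segments = floor(16384 / 536)
Full segments = floor(30.5672) = 30

30


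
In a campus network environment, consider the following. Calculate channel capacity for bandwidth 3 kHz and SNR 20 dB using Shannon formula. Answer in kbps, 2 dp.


Given: B = 3 kHz, SNR = 20 dB
SNR linear = 10^(20/10) = 100
1 + SNR = 101
log2(101) = 6.6582114828
C = 3 * 1000 * 6.6582114828 = 19974.6344 bps
C = 19.974634 kbps -> 19.97 kbps (2 dp)

19.97


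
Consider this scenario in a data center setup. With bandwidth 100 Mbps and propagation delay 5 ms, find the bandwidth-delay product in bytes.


Given: bandwidth = 100 Mbps, delay = 5 ms
BDP in bits = 100 * 10^6 * 5 / 1000
BDP in bits = 500000
BDP in bytes = 500000 / 8 = 62500

62500


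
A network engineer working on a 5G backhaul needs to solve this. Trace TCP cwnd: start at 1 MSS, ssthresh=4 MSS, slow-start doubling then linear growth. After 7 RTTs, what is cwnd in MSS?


RTT 0: cwnd = 1 MSS (initial)
RTT 1: cwnd = 2 MSS (slow start, doubled)
RTT 2: cwnd = 4 MSS (slow start, doubled)
RTT 3: cwnd = 5 MSS (congestion avoidance, +1)
RTT 4: cwnd = 6 MSS (congestion avoidance, +1)
RTT 5: cwnd = 7 MSS (congestion avoidance, +1)
RTT 6: cwnd = 8 MSS (congestion avoidance, +1)
RTT 7: cwnd = 9 MSS (congestion avoidance, +1)

9


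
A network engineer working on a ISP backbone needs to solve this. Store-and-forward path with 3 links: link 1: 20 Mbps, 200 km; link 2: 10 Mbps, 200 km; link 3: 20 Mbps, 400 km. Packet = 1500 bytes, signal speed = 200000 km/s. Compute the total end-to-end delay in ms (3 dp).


Packet = 1500 bytes = 12000 bits. Store-and-forward: sum (t_trans + t_prop) per link.
Link 1: t_trans = 12000/(20*10^6) s = 0.6000 ms; t_prop = 200/200000 s = 1.0000 ms; subtotal = 1.6000 ms
Link 2: t_trans = 12000/(10*10^6) s = 1.2000 ms; t_prop = 200/200000 s = 1.0000 ms; subtotal = 2.2000 ms
Link 3: t_trans = 12000/(20*10^6) s = 0.6000 ms; t_prop = 400/200000 s = 2.0000 ms; subtotal = 2.6000 ms
End-to-end = 1.6000 + 2.2000 + 2.6000 = 6.4000 ms -> 6.400 ms (3 dp)

6.400


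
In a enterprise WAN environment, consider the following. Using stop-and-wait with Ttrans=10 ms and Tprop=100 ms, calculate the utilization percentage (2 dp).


Given: Ttrans = 10 ms, Tprop = 100 ms
RTT = 2 * Tprop = 2 * 100 = 200 ms
U = Ttrans / (Ttrans + RTT)
U = 10 / (10 + 200)
U = 10 / 210 = 0.047619
U% = 4.76%

4.76


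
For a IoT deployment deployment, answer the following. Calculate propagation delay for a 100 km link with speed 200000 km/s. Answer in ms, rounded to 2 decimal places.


Given: distance = 100 km, speed = 200000 km/s
Delay = distance / speed = 100 / 200000 seconds
Delay in ms = 100 * 1000 / 200000
Delay = 0.5000 ms
Rounded to 2 dp = 0.50 ms

0.50


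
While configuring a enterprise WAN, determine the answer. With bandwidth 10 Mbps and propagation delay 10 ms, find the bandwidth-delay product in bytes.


Given: bandwidth = 10 Mbps, delay = 10 ms
BDP in bits = 10 * 10^6 * 10 / 1000
BDP in bits = 100000
BDP in bytes = 100000 / 8 = 12500

12500


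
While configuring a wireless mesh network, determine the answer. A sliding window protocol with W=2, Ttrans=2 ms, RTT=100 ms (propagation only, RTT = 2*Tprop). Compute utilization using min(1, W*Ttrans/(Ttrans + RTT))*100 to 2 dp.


Given: W = 2, Ttrans = 2 ms, RTT = 100 ms (= 2 * Tprop, Tprop = 50 ms)
Cycle time = Ttrans + RTT = 2 + 100 = 102 ms (first packet sent until its ACK returns)
W * Ttrans = 2 * 2 = 4 ms of sending per cycle
W * Ttrans / (Ttrans + RTT) = 4 / 102 = 0.039216
U = min(1, 0.039216) = 0.039216
U% = 3.92%

3.92


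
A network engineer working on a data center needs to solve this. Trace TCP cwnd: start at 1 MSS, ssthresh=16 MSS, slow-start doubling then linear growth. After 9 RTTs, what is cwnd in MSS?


RTT 0: cwnd = 1 MSS (initial)
RTT 1: cwnd = 2 MSS (slow start, doubled)
RTT 2: cwnd = 4 MSS (slow start, doubled)
RTT 3: cwnd = 8 MSS (slow start, doubled)
RTT 4: cwnd = 16 MSS (slow start, doubled)
RTT 5: cwnd = 17 MSS (congestion avoidance, +1)
RTT 6: cwnd = 18 MSS (congestion avoidance, +1)
RTT 7: cwnd = 19 MSS (congestion avoidance, +1)
RTT 8: cwnd = 20 MSS (congestion avoidance, +1)
RTT 9: cwnd = 21 MSS (congestion avoidance, +1)

21


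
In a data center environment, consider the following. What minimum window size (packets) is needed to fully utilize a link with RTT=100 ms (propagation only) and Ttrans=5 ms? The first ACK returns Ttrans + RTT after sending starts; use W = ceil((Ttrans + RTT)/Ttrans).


Given: Ttrans = 5 ms, RTT = 100 ms (= 2 * Tprop, Tprop = 50 ms)
Time until first ACK returns = Ttrans + RTT = 5 + 100 = 105 ms
Need W * Ttrans >= Ttrans + RTT  ->  W >= (Ttrans + RTT) / Ttrans
(Ttrans + RTT) / Ttrans = 105 / 5 = 21
W_min = ceil(21) = 21

21


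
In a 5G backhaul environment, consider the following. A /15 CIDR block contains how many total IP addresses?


Given: CIDR prefix /15
Host bits = 32 - 15 = 17
Total addresses = 2^17 = 131072

131072


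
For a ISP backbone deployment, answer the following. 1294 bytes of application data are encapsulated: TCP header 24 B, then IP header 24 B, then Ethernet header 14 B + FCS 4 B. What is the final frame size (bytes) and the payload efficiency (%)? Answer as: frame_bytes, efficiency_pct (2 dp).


TCP segment = 1294 + 24 = 1318 B
IP packet = 1318 + 24 = 1342 B
Ethernet frame = 1342 + 14 + 4 = 1360 B
Efficiency = app / frame = 1294 / 1360 = 0.951471 = 95.1471% -> 95.15% (2 dp)

1360, 95.15
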